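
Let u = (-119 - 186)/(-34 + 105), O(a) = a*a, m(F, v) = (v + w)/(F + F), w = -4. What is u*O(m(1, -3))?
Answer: -14945/284 ≈ -52.623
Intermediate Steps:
m(F, v) = (-4 + v)/(2*F) (m(F, v) = (v - 4)/(F + F) = (-4 + v)/((2*F)) = (-4 + v)*(1/(2*F)) = (-4 + v)/(2*F))
O(a) = a**2
u = -305/71 ≈ -4.2958
u*O(m(1, -3)) = -305*(-4 - 3)**2/4/71 = -305*((1/2)*1*(-7))**2/71 = -305*(-7/2)**2/71 = -305/71*49/4 = -14945/284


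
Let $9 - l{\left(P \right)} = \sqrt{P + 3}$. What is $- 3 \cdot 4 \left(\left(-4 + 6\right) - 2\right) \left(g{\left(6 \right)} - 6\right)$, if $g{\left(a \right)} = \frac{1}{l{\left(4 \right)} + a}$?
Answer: $0$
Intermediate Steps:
$l{\left(P \right)} = 9 - \sqrt{3 + P}$ ($l{\left(P \right)} = 9 - \sqrt{P + 3} = 9 - \sqrt{3 + P}$)
$g{\left(a \right)} = \frac{1}{9 + a - \sqrt{7}}$ ($g{\left(a \right)} = \frac{1}{\left(9 - \sqrt{3 + 4}\right) + a} = \frac{1}{\left(9 - \sqrt{7}\right) + a} = \frac{1}{9 + a - \sqrt{7}}$)
$- 3 \cdot 4 \left(\left(-4 + 6\right) - 2\right) \left(g{\left(6 \right)} - 6\right) = - 3 \cdot 4 \left(\left(-4 + 6\right) - 2\right) \left(\frac{1}{9 + 6 - \sqrt{7}} - 6\right) = - 3 \cdot 4 \left(2 - 2\right) \left(\frac{1}{15 - \sqrt{7}} - 6\right) = - 3 \cdot 4 \cdot 0 \left(-6 + \frac{1}{15 - \sqrt{7}}\right) = - 3 \cdot 0 \left(-6 + \frac{1}{15 - \sqrt{7}}\right) = \left(-3\right) 0 = 0$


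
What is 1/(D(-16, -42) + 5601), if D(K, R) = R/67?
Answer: 67/375225 ≈ 0.00017856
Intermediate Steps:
D(K, R) = R/67 (D(K, R) = R*(1/67) = R/67)
1/(D(-16, -42) + 5601) = 1/((1/67)*(-42) + 5601) = 1/(-42/67 + 5601) = 1/(375225/67) = 67/375225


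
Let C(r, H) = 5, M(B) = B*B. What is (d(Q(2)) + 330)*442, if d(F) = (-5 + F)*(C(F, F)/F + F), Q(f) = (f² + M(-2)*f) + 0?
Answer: 1105663/6 ≈ 1.8428e+5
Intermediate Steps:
M(B) = B²
Q(f) = f² + 4*f (Q(f) = (f² + (-2)²*f) + 0 = (f² + 4*f) + 0 = f² + 4*f)
d(F) = (-5 + F)*(F + 5/F) (d(F) = (-5 + F)*(5/F + F) = (-5 + F)*(F + 5/F))
(d(Q(2)) + 330)*442 = ((5 + (2*(4 + 2))² - 25*1/(2*(4 + 2)) - 10*(4 + 2)) + 330)*442 = ((5 + (2*6)² - 25/(2*6) - 10*6) + 330)*442 = ((5 + 12² - 25/12 - 5*12) + 330)*442 = ((5 + 144 - 25*1/12 - 60) + 330)*442 = ((5 + 144 - 25/12 - 60) + 330)*442 = (1043/12 + 330)*442 = (5003/12)*442 = 1105663/6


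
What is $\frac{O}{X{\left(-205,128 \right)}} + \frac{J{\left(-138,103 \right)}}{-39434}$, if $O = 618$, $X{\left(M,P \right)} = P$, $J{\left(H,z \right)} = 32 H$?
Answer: $\frac{6233865}{1261888} \approx 4.9401$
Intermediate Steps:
$\frac{O}{X{\left(-205,128 \right)}} + \frac{J{\left(-138,103 \right)}}{-39434} = \frac{618}{128} + \frac{32 \left(-138\right)}{-39434} = 618 \cdot \frac{1}{128} - - \frac{2208}{19717} = \frac{309}{64} + \frac{2208}{19717} = \frac{6233865}{1261888}$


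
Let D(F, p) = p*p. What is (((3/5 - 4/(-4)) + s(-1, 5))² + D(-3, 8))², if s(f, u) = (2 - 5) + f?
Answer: 3041536/625 ≈ 4866.5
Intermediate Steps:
D(F, p) = p²
s(f, u) = -3 + f
(((3/5 - 4/(-4)) + s(-1, 5))² + D(-3, 8))² = (((3/5 - 4/(-4)) + (-3 - 1))² + 8²)² = (((3*(⅕) - 4*(-¼)) - 4)² + 64)² = (((⅗ + 1) - 4)² + 64)² = ((8/5 - 4)² + 64)² = ((-12/5)² + 64)² = (144/25 + 64)² = (1744/25)² = 3041536/625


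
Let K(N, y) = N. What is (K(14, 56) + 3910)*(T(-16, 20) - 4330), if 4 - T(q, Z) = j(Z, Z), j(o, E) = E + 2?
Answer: -17061552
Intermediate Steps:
j(o, E) = 2 + E
T(q, Z) = 2 - Z (T(q, Z) = 4 - (2 + Z) = 4 + (-2 - Z) = 2 - Z)
(K(14, 56) + 3910)*(T(-16, 20) - 4330) = (14 + 3910)*((2 - 1*20) - 4330) = 3924*((2 - 20) - 4330) = 3924*(-18 - 4330) = 3924*(-4348) = -17061552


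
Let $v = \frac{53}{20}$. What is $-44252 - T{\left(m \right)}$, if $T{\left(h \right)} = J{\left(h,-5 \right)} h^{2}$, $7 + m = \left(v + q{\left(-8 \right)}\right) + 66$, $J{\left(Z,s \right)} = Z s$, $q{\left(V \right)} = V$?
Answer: $\frac{1164572817}{1600} \approx 7.2786 \cdot 10^{5}$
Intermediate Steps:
$v = \frac{53}{20}$ ($v = 53 \cdot \frac{1}{20} = \frac{53}{20} \approx 2.65$)
$m = \frac{1073}{20}$ ($m = -7 + \left(\left(\frac{53}{20} - 8\right) + 66\right) = -7 + \left(- \frac{107}{20} + 66\right) = -7 + \frac{1213}{20} = \frac{1073}{20} \approx 53.65$)
$T{\left(h \right)} = - 5 h^{3}$ ($T{\left(h \right)} = h \left(-5\right) h^{2} = - 5 h h^{2} = - 5 h^{3}$)
$-44252 - T{\left(m \right)} = -44252 - - 5 \left(\frac{1073}{20}\right)^{3} = -44252 - \left(-5\right) \frac{1235376017}{8000} = -44252 - - \frac{1235376017}{1600} = -44252 + \frac{1235376017}{1600} = \frac{1164572817}{1600}$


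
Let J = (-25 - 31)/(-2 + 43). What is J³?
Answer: -175616/68921 ≈ -2.5481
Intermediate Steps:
J = -56/41 ≈ -1.3659
J³ = (-56/41)³ = -175616/68921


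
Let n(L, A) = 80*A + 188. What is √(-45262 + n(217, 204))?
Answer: I*√28754 ≈ 169.57*I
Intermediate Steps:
n(L, A) = 188 + 80*A
√(-45262 + n(217, 204)) = √(-45262 + (188 + 80*204)) = √(-45262 + (188 + 16320)) = √(-45262 + 16508) = √(-28754) = I*√28754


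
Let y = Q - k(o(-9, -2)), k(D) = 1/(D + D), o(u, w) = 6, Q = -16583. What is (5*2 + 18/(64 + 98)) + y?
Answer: -596627/36 ≈ -16573.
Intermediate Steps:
k(D) = 1/(2*D)
y = -198997/12 (y = -16583 - 1/(2*6) = -16583 - 1*1/12 = -16583 - 1/12 = -198997/12 ≈ -16583.)
(5*2 + 18/(64 + 98)) + y = (5*2 + 18/(64 + 98)) - 198997/12 = (10 + 18/162) - 198997/12 = (10 + (1/162)*18) - 198997/12 = (10 + 1/9) - 198997/12 = 91/9 - 198997/12 = -596627/36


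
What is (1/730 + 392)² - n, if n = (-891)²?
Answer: -341171066979/532900 ≈ -6.4022e+5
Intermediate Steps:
n = 793881
(1/730 + 392)² - n = (1/730 + 392)² - 1*793881 = (1/730 + 392)² - 793881 = (286161/730)² - 793881 = 81888117921/532900 - 793881 = -341171066979/532900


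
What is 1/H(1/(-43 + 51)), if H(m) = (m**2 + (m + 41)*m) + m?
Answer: 32/169 ≈ 0.18935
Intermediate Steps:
H(m) = m + m**2 + m*(41 + m) (H(m) = (m**2 + (41 + m)*m) + m = (m**2 + m*(41 + m)) + m = m + m**2 + m*(41 + m))
1/H(1/(-43 + 51)) = 1/(2*(21 + 1/(-43 + 51))/(-43 + 51)) = 1/(2*(21 + 1/8)/8) = 1/(2*(1/8)*(21 + 1/8)) = 1/(2*(1/8)*(169/8)) = 1/(169/32) = 32/169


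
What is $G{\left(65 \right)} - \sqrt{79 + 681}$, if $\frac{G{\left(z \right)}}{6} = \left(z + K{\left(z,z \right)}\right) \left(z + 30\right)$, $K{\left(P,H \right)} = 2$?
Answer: $38190 - 2 \sqrt{190} \approx 38162.0$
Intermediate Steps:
$G{\left(z \right)} = 6 \left(2 + z\right) \left(30 + z\right)$ ($G{\left(z \right)} = 6 \left(z + 2\right) \left(z + 30\right) = 6 \left(2 + z\right) \left(30 + z\right)$)
$G{\left(65 \right)} - \sqrt{79 + 681} = \left(360 + 6 \cdot 65^{2} + 192 \cdot 65\right) - \sqrt{79 + 681} = \left(360 + 6 \cdot 4225 + 12480\right) - \sqrt{760} = \left(360 + 25350 + 12480\right) - 2 \sqrt{190} = 38190 - 2 \sqrt{190}$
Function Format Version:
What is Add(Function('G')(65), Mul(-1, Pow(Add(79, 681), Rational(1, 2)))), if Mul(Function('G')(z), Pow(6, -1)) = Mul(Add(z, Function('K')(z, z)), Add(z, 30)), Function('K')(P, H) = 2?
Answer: Add(38190, Mul(-2, Pow(190, Rational(1, 2)))) ≈ 38162.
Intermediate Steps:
Function('G')(z) = Mul(6, Add(2, z), Add(30, z)) (Function('G')(z) = Mul(6, Mul(Add(z, 2), Add(z, 30))) = Mul(6, Mul(Add(2, z), Add(30, z))) = Mul(6, Add(2, z), Add(30, z)))
Add(Function('G')(65), Mul(-1, Pow(Add(79, 681), Rational(1, 2)))) = Add(Add(360, Mul(6, Pow(65, 2)), Mul(192, 65)), Mul(-1, Pow(Add(79, 681), Rational(1, 2)))) = Add(Add(360, Mul(6, 4225), 12480), Mul(-1, Pow(760, Rational(1, 2)))) = Add(Add(360, 25350, 12480), Mul(-1, Mul(2, Pow(190, Rational(1, 2))))) = Add(38190, Mul(-2, Pow(190, Rational(1, 2))))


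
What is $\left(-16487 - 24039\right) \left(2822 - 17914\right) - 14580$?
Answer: $611603812$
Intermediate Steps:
$\left(-16487 - 24039\right) \left(2822 - 17914\right) - 14580 = \left(-40526\right) \left(-15092\right) - 14580 = 611618392 - 14580 = 611603812$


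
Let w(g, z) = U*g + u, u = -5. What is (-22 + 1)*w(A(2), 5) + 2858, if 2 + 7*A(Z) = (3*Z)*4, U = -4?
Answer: 3227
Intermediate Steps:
A(Z) = -2/7 + 12*Z/7 (A(Z) = -2/7 + ((3*Z)*4)/7 = -2/7 + (12*Z)/7 = -2/7 + 12*Z/7)
w(g, z) = -5 - 4*g (w(g, z) = -4*g - 5 = -5 - 4*g)
(-22 + 1)*w(A(2), 5) + 2858 = (-22 + 1)*(-5 - 4*(-2/7 + (12/7)*2)) + 2858 = -21*(-5 - 4*(-2/7 + 24/7)) + 2858 = -21*(-5 - 4*22/7) + 2858 = -21*(-5 - 88/7) + 2858 = -21*(-123/7) + 2858 = 369 + 2858 = 3227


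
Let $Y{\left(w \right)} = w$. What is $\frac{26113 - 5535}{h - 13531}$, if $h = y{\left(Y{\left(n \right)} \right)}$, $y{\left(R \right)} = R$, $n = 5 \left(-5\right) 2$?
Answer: $- \frac{20578}{13581} \approx -1.5152$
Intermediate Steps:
$n = -50$ ($n = \left(-25\right) 2 = -50$)
$h = -50$
$\frac{26113 - 5535}{h - 13531} = \frac{26113 - 5535}{-50 - 13531} = \frac{20578}{-13581} = 20578 \left(- \frac{1}{13581}\right) = - \frac{20578}{13581}$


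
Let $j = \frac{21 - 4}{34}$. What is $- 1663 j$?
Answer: $- \frac{1663}{2} \approx -831.5$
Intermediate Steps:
$j = \frac{1}{2}$ ($j = \left(21 - 4\right) \frac{1}{34} = 17 \cdot \frac{1}{34} = \frac{1}{2} \approx 0.5$)
$- 1663 j = \left(-1663\right) \frac{1}{2} = - \frac{1663}{2}$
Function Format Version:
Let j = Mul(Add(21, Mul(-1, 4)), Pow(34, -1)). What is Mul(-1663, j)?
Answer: Rational(-1663, 2) ≈ -831.50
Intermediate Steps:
j = Rational(1, 2) (j = Mul(Add(21, -4), Rational(1, 34)) = Mul(17, Rational(1, 34)) = Rational(1, 2) ≈ 0.50000)
Mul(-1663, j) = Mul(-1663, Rational(1, 2)) = Rational(-1663, 2)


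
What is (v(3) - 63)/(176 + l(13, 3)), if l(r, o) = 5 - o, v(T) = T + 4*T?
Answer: -24/89 ≈ -0.26966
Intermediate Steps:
v(T) = 5*T
(v(3) - 63)/(176 + l(13, 3)) = (5*3 - 63)/(176 + (5 - 1*3)) = (15 - 63)/(176 + (5 - 3)) = -48/(176 + 2) = -48/178 = -48*1/178 = -24/89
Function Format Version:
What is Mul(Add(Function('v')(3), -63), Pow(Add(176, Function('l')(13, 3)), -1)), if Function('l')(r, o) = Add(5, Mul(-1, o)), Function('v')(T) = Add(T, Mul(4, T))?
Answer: Rational(-24, 89) ≈ -0.26966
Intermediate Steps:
Function('v')(T) = Mul(5, T)
Mul(Add(Function('v')(3), -63), Pow(Add(176, Function('l')(13, 3)), -1)) = Mul(Add(Mul(5, 3), -63), Pow(Add(176, Add(5, Mul(-1, 3))), -1)) = Mul(Add(15, -63), Pow(Add(176, Add(5, -3)), -1)) = Mul(-48, Pow(Add(176, 2), -1)) = Mul(-48, Pow(178, -1)) = Mul(-48, Rational(1, 178)) = Rational(-24, 89)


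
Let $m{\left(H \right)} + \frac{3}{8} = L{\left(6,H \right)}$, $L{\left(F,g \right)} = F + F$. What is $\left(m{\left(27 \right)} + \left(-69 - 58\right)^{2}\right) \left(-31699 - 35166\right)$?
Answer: $- \frac{8633943125}{8} \approx -1.0792 \cdot 10^{9}$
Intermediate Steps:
$L{\left(F,g \right)} = 2 F$
$m{\left(H \right)} = \frac{93}{8}$ ($m{\left(H \right)} = - \frac{3}{8} + 2 \cdot 6 = - \frac{3}{8} + 12 = \frac{93}{8}$)
$\left(m{\left(27 \right)} + \left(-69 - 58\right)^{2}\right) \left(-31699 - 35166\right) = \left(\frac{93}{8} + \left(-69 - 58\right)^{2}\right) \left(-31699 - 35166\right) = \left(\frac{93}{8} + \left(-127\right)^{2}\right) \left(-66865\right) = \left(\frac{93}{8} + 16129\right) \left(-66865\right) = \frac{129125}{8} \left(-66865\right) = - \frac{8633943125}{8}$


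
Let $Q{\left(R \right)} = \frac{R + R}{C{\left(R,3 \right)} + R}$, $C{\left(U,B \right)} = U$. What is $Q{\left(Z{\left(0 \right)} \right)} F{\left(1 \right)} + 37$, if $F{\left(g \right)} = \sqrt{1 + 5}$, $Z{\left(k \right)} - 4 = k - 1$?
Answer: $37 + \sqrt{6} \approx 39.449$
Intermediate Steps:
$Z{\left(k \right)} = 3 + k$ ($Z{\left(k \right)} = 4 + \left(k - 1\right) = 4 + \left(-1 + k\right) = 3 + k$)
$F{\left(g \right)} = \sqrt{6}$
$Q{\left(R \right)} = 1$ ($Q{\left(R \right)} = \frac{R + R}{R + R} = \frac{2 R}{2 R} = 2 R \frac{1}{2 R} = 1$)
$Q{\left(Z{\left(0 \right)} \right)} F{\left(1 \right)} + 37 = 1 \sqrt{6} + 37 = \sqrt{6} + 37 = 37 + \sqrt{6}$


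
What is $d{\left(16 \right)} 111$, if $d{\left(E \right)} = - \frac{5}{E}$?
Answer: $- \frac{555}{16} \approx -34.688$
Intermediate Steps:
$d{\left(16 \right)} 111 = - \frac{5}{16} \cdot 111 = \left(-5\right) \frac{1}{16} \cdot 111 = \left(- \frac{5}{16}\right) 111 = - \frac{555}{16}$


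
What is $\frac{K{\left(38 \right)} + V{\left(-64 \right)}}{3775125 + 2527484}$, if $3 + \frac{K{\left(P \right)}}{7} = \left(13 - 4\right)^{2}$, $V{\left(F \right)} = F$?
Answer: $\frac{482}{6302609} \approx 7.6476 \cdot 10^{-5}$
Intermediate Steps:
$K{\left(P \right)} = 546$ ($K{\left(P \right)} = -21 + 7 \left(13 - 4\right)^{2} = -21 + 7 \cdot 9^{2} = -21 + 7 \cdot 81 = -21 + 567 = 546$)
$\frac{K{\left(38 \right)} + V{\left(-64 \right)}}{3775125 + 2527484} = \frac{546 - 64}{3775125 + 2527484} = \frac{482}{6302609}$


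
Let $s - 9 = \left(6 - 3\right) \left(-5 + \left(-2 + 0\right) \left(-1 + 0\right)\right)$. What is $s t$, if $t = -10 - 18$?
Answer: $0$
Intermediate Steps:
$t = -28$
$s = 0$ ($s = 9 + \left(6 - 3\right) \left(-5 + \left(-2 + 0\right) \left(-1 + 0\right)\right) = 9 + 3 \left(-5 - -2\right) = 9 + 3 \left(-5 + 2\right) = 9 + 3 \left(-3\right) = 9 - 9 = 0$)
$s t = 0 \left(-28\right) = 0$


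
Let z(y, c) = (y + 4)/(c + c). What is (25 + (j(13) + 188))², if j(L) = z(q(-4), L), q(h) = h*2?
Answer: 7656289/169 ≈ 45304.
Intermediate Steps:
q(h) = 2*h
z(y, c) = (4 + y)/(2*c) (z(y, c) = (4 + y)/((2*c)) = (4 + y)*(1/(2*c)) = (4 + y)/(2*c))
j(L) = -2/L (j(L) = (4 + 2*(-4))/(2*L) = (4 - 8)/(2*L) = (½)*(-4)/L = -2/L)
(25 + (j(13) + 188))² = (25 + (-2/13 + 188))² = (25 + 2442/13)² = (2767/13)² = 7656289/169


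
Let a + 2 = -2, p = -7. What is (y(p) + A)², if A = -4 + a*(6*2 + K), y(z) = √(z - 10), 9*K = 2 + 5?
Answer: 244639/81 - 992*I*√17/9 ≈ 3020.2 - 454.46*I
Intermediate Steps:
K = 7/9 (K = (2 + 5)/9 = (⅑)*7 = 7/9 ≈ 0.77778)
a = -4 (a = -2 - 2 = -4)
y(z) = √(-10 + z)
A = -496/9 (A = -4 - 4*(6*2 + 7/9) = -4 - 4*(12 + 7/9) = -4 - 4*115/9 = -4 - 460/9 = -496/9 ≈ -55.111)
(y(p) + A)² = (√(-10 - 7) - 496/9)² = (√(-17) - 496/9)² = (I*√17 - 496/9)² = (-496/9 + I*√17)²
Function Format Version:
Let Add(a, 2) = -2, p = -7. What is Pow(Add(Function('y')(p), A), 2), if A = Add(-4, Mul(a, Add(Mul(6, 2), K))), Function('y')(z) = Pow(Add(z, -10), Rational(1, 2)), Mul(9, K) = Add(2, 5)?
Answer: Add(Rational(244639, 81), Mul(Rational(-992, 9), I, Pow(17, Rational(1, 2)))) ≈ Add(3020.2, Mul(-454.46, I))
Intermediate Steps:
K = Rational(7, 9) (K = Mul(Rational(1, 9), Add(2, 5)) = Mul(Rational(1, 9), 7) = Rational(7, 9) ≈ 0.77778)
a = -4 (a = Add(-2, -2) = -4)
Function('y')(z) = Pow(Add(-10, z), Rational(1, 2))
A = Rational(-496, 9) (A = Add(-4, Mul(-4, Add(Mul(6, 2), Rational(7, 9)))) = Add(-4, Mul(-4, Add(12, Rational(7, 9)))) = Add(-4, Mul(-4, Rational(115, 9))) = Add(-4, Rational(-460, 9)) = Rational(-496, 9) ≈ -55.111)
Pow(Add(Function('y')(p), A), 2) = Pow(Add(Pow(Add(-10, -7), Rational(1, 2)), Rational(-496, 9)), 2) = Pow(Add(Pow(-17, Rational(1, 2)), Rational(-496, 9)), 2) = Pow(Add(Mul(I, Pow(17, Rational(1, 2))), Rational(-496, 9)), 2) = Pow(Add(Rational(-496, 9), Mul(I, Pow(17, Rational(1, 2)))), 2)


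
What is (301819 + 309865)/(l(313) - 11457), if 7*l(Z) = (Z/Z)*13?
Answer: -2140894/40093 ≈ -53.398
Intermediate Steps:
l(Z) = 13/7 (l(Z) = ((Z/Z)*13)/7 = (1*13)/7 = (⅐)*13 = 13/7)
(301819 + 309865)/(l(313) - 11457) = (301819 + 309865)/(13/7 - 11457) = 611684/(-80186/7) = 611684*(-7/80186) = -2140894/40093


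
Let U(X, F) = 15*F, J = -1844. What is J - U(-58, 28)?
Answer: -2264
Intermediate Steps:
J - U(-58, 28) = -1844 - 15*28 = -1844 - 1*420 = -1844 - 420 = -2264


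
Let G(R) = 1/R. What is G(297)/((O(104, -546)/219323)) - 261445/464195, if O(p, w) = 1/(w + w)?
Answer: -7411674167519/9191061 ≈ -8.0640e+5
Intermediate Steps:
O(p, w) = 1/(2*w)
G(297)/((O(104, -546)/219323)) - 261445/464195 = 1/(297*((((½)/(-546))/219323))) - 261445/464195 = 1/(297*((((½)*(-1/546))*(1/219323)))) - 261445*1/464195 = 1/(297*((-1/1092*1/219323))) - 52289/92839 = 1/(297*(-1/239500716)) - 52289/92839 = (1/297)*(-239500716) - 52289/92839 = -79833572/99 - 52289/92839 = -7411674167519/9191061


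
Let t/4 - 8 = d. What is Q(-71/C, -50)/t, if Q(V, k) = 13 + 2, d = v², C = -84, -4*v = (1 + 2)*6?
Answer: 15/113 ≈ 0.13274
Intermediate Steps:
v = -9/2 (v = -(1 + 2)*6/4 = -3*6/4 = -¼*18 = -9/2 ≈ -4.5000)
d = 81/4 (d = (-9/2)² = 81/4 ≈ 20.250)
t = 113 (t = 32 + 4*(81/4) = 32 + 81 = 113)
Q(V, k) = 15
Q(-71/C, -50)/t = 15/113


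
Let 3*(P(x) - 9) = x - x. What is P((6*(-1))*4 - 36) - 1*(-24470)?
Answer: 24479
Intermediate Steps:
P(x) = 9 (P(x) = 9 + (x - x)/3 = 9 + (⅓)*0 = 9 + 0 = 9)
P((6*(-1))*4 - 36) - 1*(-24470) = 9 - 1*(-24470) = 9 + 24470 = 24479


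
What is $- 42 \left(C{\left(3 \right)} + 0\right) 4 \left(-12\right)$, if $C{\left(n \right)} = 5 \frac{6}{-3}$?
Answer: $-20160$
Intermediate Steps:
$C{\left(n \right)} = -10$ ($C{\left(n \right)} = 5 \cdot 6 \left(- \frac{1}{3}\right) = 5 \left(-2\right) = -10$)
$- 42 \left(C{\left(3 \right)} + 0\right) 4 \left(-12\right) = - 42 \left(-10 + 0\right) 4 \left(-12\right) = - 42 \left(\left(-10\right) 4\right) \left(-12\right) = \left(-42\right) \left(-40\right) \left(-12\right) = 1680 \left(-12\right) = -20160$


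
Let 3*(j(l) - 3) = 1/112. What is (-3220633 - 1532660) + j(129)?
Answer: -1597105439/336 ≈ -4.7533e+6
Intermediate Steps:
j(l) = 1009/336 (j(l) = 3 + (⅓)/112 = 3 + (⅓)*(1/112) = 3 + 1/336 = 1009/336)
(-3220633 - 1532660) + j(129) = (-3220633 - 1532660) + 1009/336 = -4753293 + 1009/336 = -1597105439/336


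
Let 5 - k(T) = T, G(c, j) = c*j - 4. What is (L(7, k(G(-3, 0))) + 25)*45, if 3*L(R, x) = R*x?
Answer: 2070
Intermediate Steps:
G(c, j) = -4 + c*j
k(T) = 5 - T
L(R, x) = R*x/3 (L(R, x) = (R*x)/3 = R*x/3)
(L(7, k(G(-3, 0))) + 25)*45 = ((⅓)*7*(5 - (-4 - 3*0)) + 25)*45 = ((⅓)*7*(5 - (-4 + 0)) + 25)*45 = ((⅓)*7*(5 - 1*(-4)) + 25)*45 = ((⅓)*7*(5 + 4) + 25)*45 = ((⅓)*7*9 + 25)*45 = (21 + 25)*45 = 46*45 = 2070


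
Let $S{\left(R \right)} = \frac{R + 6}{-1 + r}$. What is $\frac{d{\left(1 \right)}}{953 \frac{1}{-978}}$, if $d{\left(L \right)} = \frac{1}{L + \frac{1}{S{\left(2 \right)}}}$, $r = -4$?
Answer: $- \frac{2608}{953} \approx -2.7366$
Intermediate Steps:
$S{\left(R \right)} = - \frac{6}{5} - \frac{R}{5}$ ($S{\left(R \right)} = \frac{R + 6}{-1 - 4} = \frac{6 + R}{-5} = \left(6 + R\right) \left(- \frac{1}{5}\right) = - \frac{6}{5} - \frac{R}{5}$)
$d{\left(L \right)} = \frac{1}{- \frac{5}{8} + L}$ ($d{\left(L \right)} = \frac{1}{L + \frac{1}{- \frac{6}{5} - \frac{2}{5}}} = \frac{1}{L + \frac{1}{- \frac{8}{5}}} = \frac{1}{L - \frac{5}{8}} = \frac{1}{- \frac{5}{8} + L}$)
$\frac{d{\left(1 \right)}}{953 \frac{1}{-978}} = \frac{8 \frac{1}{-5 + 8 \cdot 1}}{953 \frac{1}{-978}} = \frac{8 \frac{1}{-5 + 8}}{953 \left(- \frac{1}{978}\right)} = \frac{8 \cdot \frac{1}{3}}{- \frac{953}{978}} = 8 \cdot \frac{1}{3} \left(- \frac{978}{953}\right) = \frac{8}{3} \left(- \frac{978}{953}\right) = - \frac{2608}{953}$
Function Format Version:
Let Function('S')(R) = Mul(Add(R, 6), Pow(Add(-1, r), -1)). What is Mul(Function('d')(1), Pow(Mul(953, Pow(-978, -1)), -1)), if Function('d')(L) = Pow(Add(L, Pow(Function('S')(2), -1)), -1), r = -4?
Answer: Rational(-2608, 953) ≈ -2.7366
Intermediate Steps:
Function('S')(R) = Add(Rational(-6, 5), Mul(Rational(-1, 5), R)) (Function('S')(R) = Mul(Add(R, 6), Pow(Add(-1, -4), -1)) = Mul(Add(6, R), Pow(-5, -1)) = Mul(Add(6, R), Rational(-1, 5)) = Add(Rational(-6, 5), Mul(Rational(-1, 5), R)))
Function('d')(L) = Pow(Add(Rational(-5, 8), L), -1) (Function('d')(L) = Pow(Add(L, Pow(Add(Rational(-6, 5), Mul(Rational(-1, 5), 2)), -1)), -1) = Pow(Add(L, Pow(Add(Rational(-6, 5), Rational(-2, 5)), -1)), -1) = Pow(Add(L, Pow(Rational(-8, 5), -1)), -1) = Pow(Add(L, Rational(-5, 8)), -1) = Pow(Add(Rational(-5, 8), L), -1))
Mul(Function('d')(1), Pow(Mul(953, Pow(-978, -1)), -1)) = Mul(Mul(8, Pow(Add(-5, Mul(8, 1)), -1)), Pow(Mul(953, Pow(-978, -1)), -1)) = Mul(Mul(8, Pow(Add(-5, 8), -1)), Pow(Mul(953, Rational(-1, 978)), -1)) = Mul(Mul(8, Pow(3, -1)), Pow(Rational(-953, 978), -1)) = Mul(Mul(8, Rational(1, 3)), Rational(-978, 953)) = Mul(Rational(8, 3), Rational(-978, 953)) = Rational(-2608, 953)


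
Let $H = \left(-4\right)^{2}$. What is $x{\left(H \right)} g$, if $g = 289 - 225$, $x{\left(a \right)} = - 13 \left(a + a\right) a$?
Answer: $-425984$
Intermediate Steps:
$H = 16$
$x{\left(a \right)} = - 26 a^{2}$ ($x{\left(a \right)} = - 13 \cdot 2 a a = - 26 a a = - 26 a^{2}$)
$g = 64$ ($g = 289 - 225 = 64$)
$x{\left(H \right)} g = - 26 \cdot 16^{2} \cdot 64 = \left(-26\right) 256 \cdot 64 = \left(-6656\right) 64 = -425984$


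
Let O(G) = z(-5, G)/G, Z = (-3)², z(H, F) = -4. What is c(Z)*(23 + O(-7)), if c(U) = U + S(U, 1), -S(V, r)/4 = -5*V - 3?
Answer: 33165/7 ≈ 4737.9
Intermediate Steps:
Z = 9
S(V, r) = 12 + 20*V (S(V, r) = -4*(-5*V - 3) = -4*(-3 - 5*V) = 12 + 20*V)
O(G) = -4/G
c(U) = 12 + 21*U (c(U) = U + (12 + 20*U) = 12 + 21*U)
c(Z)*(23 + O(-7)) = (12 + 21*9)*(23 - 4/(-7)) = (12 + 189)*(23 - 4*(-⅐)) = 201*(23 + 4/7) = 201*(165/7) = 33165/7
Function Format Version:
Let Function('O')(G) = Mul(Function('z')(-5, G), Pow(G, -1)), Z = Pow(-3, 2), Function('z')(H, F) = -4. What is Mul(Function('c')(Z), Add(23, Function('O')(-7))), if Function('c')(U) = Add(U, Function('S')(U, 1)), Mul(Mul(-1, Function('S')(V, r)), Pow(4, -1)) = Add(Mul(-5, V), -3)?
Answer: Rational(33165, 7) ≈ 4737.9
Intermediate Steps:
Z = 9
Function('S')(V, r) = Add(12, Mul(20, V)) (Function('S')(V, r) = Mul(-4, Add(Mul(-5, V), -3)) = Mul(-4, Add(-3, Mul(-5, V))) = Add(12, Mul(20, V)))
Function('O')(G) = Mul(-4, Pow(G, -1))
Function('c')(U) = Add(12, Mul(21, U)) (Function('c')(U) = Add(U, Add(12, Mul(20, U))) = Add(12, Mul(21, U)))
Mul(Function('c')(Z), Add(23, Function('O')(-7))) = Mul(Add(12, Mul(21, 9)), Add(23, Mul(-4, Pow(-7, -1)))) = Mul(Add(12, 189), Add(23, Mul(-4, Rational(-1, 7)))) = Mul(201, Add(23, Rational(4, 7))) = Mul(201, Rational(165, 7)) = Rational(33165, 7)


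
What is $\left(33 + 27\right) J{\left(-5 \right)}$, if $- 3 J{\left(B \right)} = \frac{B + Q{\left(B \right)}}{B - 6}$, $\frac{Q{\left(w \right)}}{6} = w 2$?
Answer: $- \frac{1300}{11} \approx -118.18$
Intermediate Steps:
$Q{\left(w \right)} = 12 w$ ($Q{\left(w \right)} = 6 w 2 = 6 \cdot 2 w = 12 w$)
$J{\left(B \right)} = - \frac{13 B}{3 \left(-6 + B\right)}$ ($J{\left(B \right)} = - \frac{\left(B + 12 B\right) \frac{1}{B - 6}}{3} = - \frac{13 B \frac{1}{-6 + B}}{3} = - \frac{13 B}{3 \left(-6 + B\right)}$)
$\left(33 + 27\right) J{\left(-5 \right)} = \left(33 + 27\right) \left(\left(-13\right) \left(-5\right) \frac{1}{-18 + 3 \left(-5\right)}\right) = 60 \left(\left(-13\right) \left(-5\right) \frac{1}{-18 - 15}\right) = 60 \left(\left(-13\right) \left(-5\right) \frac{1}{-33}\right) = 60 \left(\left(-13\right) \left(-5\right) \left(- \frac{1}{33}\right)\right) = 60 \left(- \frac{65}{33}\right) = - \frac{1300}{11}$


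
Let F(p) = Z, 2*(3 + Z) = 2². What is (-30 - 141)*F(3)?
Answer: 171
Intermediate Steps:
Z = -1 (Z = -3 + (½)*2² = -3 + (½)*4 = -3 + 2 = -1)
F(p) = -1
(-30 - 141)*F(3) = (-30 - 141)*(-1) = -171*(-1) = 171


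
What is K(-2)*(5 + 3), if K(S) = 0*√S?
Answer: 0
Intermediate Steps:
K(S) = 0
K(-2)*(5 + 3) = 0*(5 + 3) = 0*8 = 0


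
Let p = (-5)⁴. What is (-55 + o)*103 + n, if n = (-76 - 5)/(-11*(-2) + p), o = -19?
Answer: -4931515/647 ≈ -7622.1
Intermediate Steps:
p = 625
n = -81/647 (n = (-76 - 5)/(-11*(-2) + 625) = -81/(22 + 625) = -81/647 ≈ -0.12519)
(-55 + o)*103 + n = (-55 - 19)*103 - 81/647 = -74*103 - 81/647 = -7622 - 81/647 = -4931515/647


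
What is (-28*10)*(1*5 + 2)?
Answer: -1960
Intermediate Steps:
(-28*10)*(1*5 + 2) = -280*(5 + 2) = -280*7 = -1960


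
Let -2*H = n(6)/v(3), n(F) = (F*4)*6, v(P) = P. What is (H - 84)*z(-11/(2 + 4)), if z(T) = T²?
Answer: -363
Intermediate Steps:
n(F) = 24*F (n(F) = (4*F)*6 = 24*F)
H = -24 (H = -24*6/(2*3) = -72/3 = -½*48 = -24)
(H - 84)*z(-11/(2 + 4)) = (-24 - 84)*(-11/(2 + 4))² = -108*(-11/6)² = -108*121/36 = -363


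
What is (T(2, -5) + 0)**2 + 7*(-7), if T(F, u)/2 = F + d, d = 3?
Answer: 51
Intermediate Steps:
T(F, u) = 6 + 2*F (T(F, u) = 2*(F + 3) = 2*(3 + F) = 6 + 2*F)
(T(2, -5) + 0)**2 + 7*(-7) = ((6 + 2*2) + 0)**2 + 7*(-7) = ((6 + 4) + 0)**2 - 49 = (10 + 0)**2 - 49 = 10**2 - 49 = 100 - 49 = 51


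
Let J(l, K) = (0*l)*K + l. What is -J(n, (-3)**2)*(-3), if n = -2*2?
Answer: -12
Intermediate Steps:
n = -4
J(l, K) = l (J(l, K) = 0*K + l = 0 + l = l)
-J(n, (-3)**2)*(-3) = -1*(-4)*(-3) = 4*(-3) = -12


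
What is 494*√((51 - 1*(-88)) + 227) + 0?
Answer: 494*√366 ≈ 9450.8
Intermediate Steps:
494*√((51 - 1*(-88)) + 227) + 0 = 494*√((51 + 88) + 227) + 0 = 494*√(139 + 227) + 0 = 494*√366 + 0 = 494*√366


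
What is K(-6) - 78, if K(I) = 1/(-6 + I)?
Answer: -937/12 ≈ -78.083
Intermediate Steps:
K(-6) - 78 = 1/(-6 - 6) - 78 = 1/(-12) - 78 = -1/12 - 78 = -937/12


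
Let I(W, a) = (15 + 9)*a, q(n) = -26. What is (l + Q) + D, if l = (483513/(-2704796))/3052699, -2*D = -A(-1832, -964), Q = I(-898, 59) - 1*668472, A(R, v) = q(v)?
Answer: -5507940733653015389/8256928044404 ≈ -6.6707e+5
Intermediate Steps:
I(W, a) = 24*a
A(R, v) = -26
Q = -667056 (Q = 24*59 - 1*668472 = 1416 - 668472 = -667056)
D = -13 (D = -(-1)*(-26)/2 = -½*26 = -13)
l = -483513/8256928044404 (l = (483513*(-1/2704796))*(1/3052699) = -483513/2704796*1/3052699 = -483513/8256928044404 ≈ -5.8558e-8)
(l + Q) + D = (-483513/8256928044404 - 667056) - 13 = -5507833393588438137/8256928044404 - 13 = -5507940733653015389/8256928044404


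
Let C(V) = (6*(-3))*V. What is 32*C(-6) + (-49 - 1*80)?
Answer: 3327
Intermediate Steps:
C(V) = -18*V
32*C(-6) + (-49 - 1*80) = 32*(-18*(-6)) + (-49 - 1*80) = 32*108 + (-49 - 80) = 3456 - 129 = 3327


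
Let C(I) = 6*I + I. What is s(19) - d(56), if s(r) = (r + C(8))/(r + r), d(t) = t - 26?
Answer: -1065/38 ≈ -28.026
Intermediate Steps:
C(I) = 7*I
d(t) = -26 + t
s(r) = (56 + r)/(2*r) (s(r) = (r + 7*8)/(r + r) = (r + 56)/((2*r)) = (56 + r)*(1/(2*r)) = (56 + r)/(2*r))
s(19) - d(56) = (½)*(56 + 19)/19 - (-26 + 56) = (½)*(1/19)*75 - 1*30 = 75/38 - 30 = -1065/38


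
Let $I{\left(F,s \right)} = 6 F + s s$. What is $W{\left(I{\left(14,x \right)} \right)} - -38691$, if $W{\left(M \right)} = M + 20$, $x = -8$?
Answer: $38859$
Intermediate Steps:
$I{\left(F,s \right)} = s^{2} + 6 F$ ($I{\left(F,s \right)} = 6 F + s^{2} = s^{2} + 6 F$)
$W{\left(M \right)} = 20 + M$
$W{\left(I{\left(14,x \right)} \right)} - -38691 = \left(20 + \left(\left(-8\right)^{2} + 6 \cdot 14\right)\right) - -38691 = \left(20 + \left(64 + 84\right)\right) + 38691 = \left(20 + 148\right) + 38691 = 168 + 38691 = 38859$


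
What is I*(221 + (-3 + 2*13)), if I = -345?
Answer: -84180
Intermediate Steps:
I*(221 + (-3 + 2*13)) = -345*(221 + (-3 + 2*13)) = -345*(221 + (-3 + 26)) = -345*(221 + 23) = -345*244 = -84180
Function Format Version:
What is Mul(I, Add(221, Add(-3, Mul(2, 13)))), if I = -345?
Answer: -84180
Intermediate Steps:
Mul(I, Add(221, Add(-3, Mul(2, 13)))) = Mul(-345, Add(221, Add(-3, Mul(2, 13)))) = Mul(-345, Add(221, Add(-3, 26))) = Mul(-345, Add(221, 23)) = Mul(-345, 244) = -84180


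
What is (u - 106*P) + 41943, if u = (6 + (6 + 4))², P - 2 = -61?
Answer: 48453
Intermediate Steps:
P = -59 (P = 2 - 61 = -59)
u = 256 (u = (6 + 10)² = 16² = 256)
(u - 106*P) + 41943 = (256 - 106*(-59)) + 41943 = (256 + 6254) + 41943 = 6510 + 41943 = 48453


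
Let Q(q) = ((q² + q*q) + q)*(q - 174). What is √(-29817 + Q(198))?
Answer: 3*√206303 ≈ 1362.6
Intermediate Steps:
Q(q) = (-174 + q)*(q + 2*q²) (Q(q) = ((q² + q²) + q)*(-174 + q) = (2*q² + q)*(-174 + q) = (q + 2*q²)*(-174 + q) = (-174 + q)*(q + 2*q²))
√(-29817 + Q(198)) = √(-29817 + 198*(-174 - 347*198 + 2*198²)) = √(-29817 + 198*(-174 - 68706 + 2*39204)) = √(-29817 + 198*(-174 - 68706 + 78408)) = √(-29817 + 198*9528) = √(-29817 + 1886544) = √1856727 = 3*√206303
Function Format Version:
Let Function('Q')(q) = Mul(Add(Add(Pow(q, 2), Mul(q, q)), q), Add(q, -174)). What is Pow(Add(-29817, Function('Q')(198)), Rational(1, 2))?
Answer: Mul(3, Pow(206303, Rational(1, 2))) ≈ 1362.6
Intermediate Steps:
Function('Q')(q) = Mul(Add(-174, q), Add(q, Mul(2, Pow(q, 2)))) (Function('Q')(q) = Mul(Add(Add(Pow(q, 2), Pow(q, 2)), q), Add(-174, q)) = Mul(Add(Mul(2, Pow(q, 2)), q), Add(-174, q)) = Mul(Add(q, Mul(2, Pow(q, 2))), Add(-174, q)) = Mul(Add(-174, q), Add(q, Mul(2, Pow(q, 2)))))
Pow(Add(-29817, Function('Q')(198)), Rational(1, 2)) = Pow(Add(-29817, Mul(198, Add(-174, Mul(-347, 198), Mul(2, Pow(198, 2))))), Rational(1, 2)) = Pow(Add(-29817, Mul(198, Add(-174, -68706, Mul(2, 39204)))), Rational(1, 2)) = Pow(Add(-29817, Mul(198, Add(-174, -68706, 78408))), Rational(1, 2)) = Pow(Add(-29817, Mul(198, 9528)), Rational(1, 2)) = Pow(Add(-29817, 1886544), Rational(1, 2)) = Pow(1856727, Rational(1, 2)) = Mul(3, Pow(206303, Rational(1, 2)))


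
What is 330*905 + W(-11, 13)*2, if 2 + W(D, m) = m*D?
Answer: 298360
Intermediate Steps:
W(D, m) = -2 + D*m (W(D, m) = -2 + m*D = -2 + D*m)
330*905 + W(-11, 13)*2 = 330*905 + (-2 - 11*13)*2 = 298650 + (-2 - 143)*2 = 298650 - 145*2 = 298650 - 290 = 298360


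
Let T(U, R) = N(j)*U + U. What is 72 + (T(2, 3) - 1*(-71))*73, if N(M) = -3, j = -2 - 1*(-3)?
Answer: 4963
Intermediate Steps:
j = 1 (j = -2 + 3 = 1)
T(U, R) = -2*U (T(U, R) = -3*U + U = -2*U)
72 + (T(2, 3) - 1*(-71))*73 = 72 + (-2*2 - 1*(-71))*73 = 72 + (-4 + 71)*73 = 72 + 67*73 = 72 + 4891 = 4963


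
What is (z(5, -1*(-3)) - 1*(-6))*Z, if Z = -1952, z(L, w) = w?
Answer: -17568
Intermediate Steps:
(z(5, -1*(-3)) - 1*(-6))*Z = (-1*(-3) - 1*(-6))*(-1952) = (3 + 6)*(-1952) = 9*(-1952) = -17568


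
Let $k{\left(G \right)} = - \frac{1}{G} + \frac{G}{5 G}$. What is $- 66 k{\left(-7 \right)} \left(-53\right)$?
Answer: $\frac{41976}{35} \approx 1199.3$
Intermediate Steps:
$k{\left(G \right)} = \frac{1}{5} - \frac{1}{G}$ ($k{\left(G \right)} = - \frac{1}{G} + G \frac{1}{5 G} = - \frac{1}{G} + \frac{1}{5} = \frac{1}{5} - \frac{1}{G}$)
$- 66 k{\left(-7 \right)} \left(-53\right) = - 66 \frac{-5 - 7}{5 \left(-7\right)} \left(-53\right) = - 66 \cdot \frac{1}{5} \left(- \frac{1}{7}\right) \left(-12\right) \left(-53\right) = \left(-66\right) \frac{12}{35} \left(-53\right) = \left(- \frac{792}{35}\right) \left(-53\right) = \frac{41976}{35}$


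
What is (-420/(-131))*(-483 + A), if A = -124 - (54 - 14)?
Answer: -271740/131 ≈ -2074.4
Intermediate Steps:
A = -164 (A = -124 - 1*40 = -124 - 40 = -164)
(-420/(-131))*(-483 + A) = (-420/(-131))*(-483 - 164) = -420*(-1/131)*(-647) = (420/131)*(-647) = -271740/131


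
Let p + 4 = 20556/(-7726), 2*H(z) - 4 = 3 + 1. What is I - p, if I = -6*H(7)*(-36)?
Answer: 3363362/3863 ≈ 870.66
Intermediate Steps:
H(z) = 4 (H(z) = 2 + (3 + 1)/2 = 2 + (½)*4 = 2 + 2 = 4)
p = -25730/3863 (p = -4 + 20556/(-7726) = -4 + 20556*(-1/7726) = -4 - 10278/3863 = -25730/3863 ≈ -6.6606)
I = 864 (I = -6*4*(-36) = -24*(-36) = 864)
I - p = 864 - 1*(-25730/3863) = 864 + 25730/3863 = 3363362/3863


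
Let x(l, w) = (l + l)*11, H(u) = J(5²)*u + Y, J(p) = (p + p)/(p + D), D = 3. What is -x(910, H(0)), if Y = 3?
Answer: -20020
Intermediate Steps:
J(p) = 2*p/(3 + p) (J(p) = (p + p)/(p + 3) = (2*p)/(3 + p) = 2*p/(3 + p))
H(u) = 3 + 25*u/14 (H(u) = (2*5²/(3 + 5²))*u + 3 = (2*25/(3 + 25))*u + 3 = (2*25/28)*u + 3 = (2*25*(1/28))*u + 3 = 25*u/14 + 3 = 3 + 25*u/14)
x(l, w) = 22*l (x(l, w) = (2*l)*11 = 22*l)
-x(910, H(0)) = -22*910 = -1*20020 = -20020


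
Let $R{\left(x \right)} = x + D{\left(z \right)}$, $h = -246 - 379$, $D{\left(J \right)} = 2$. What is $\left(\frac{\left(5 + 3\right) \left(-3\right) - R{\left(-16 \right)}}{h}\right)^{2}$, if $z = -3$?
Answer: $\frac{4}{15625} \approx 0.000256$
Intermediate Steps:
$h = -625$ ($h = -246 - 379 = -625$)
$R{\left(x \right)} = 2 + x$ ($R{\left(x \right)} = x + 2 = 2 + x$)
$\left(\frac{\left(5 + 3\right) \left(-3\right) - R{\left(-16 \right)}}{h}\right)^{2} = \left(\frac{\left(5 + 3\right) \left(-3\right) - \left(2 - 16\right)}{-625}\right)^{2} = \left(\left(8 \left(-3\right) - -14\right) \left(- \frac{1}{625}\right)\right)^{2} = \left(\left(-24 + 14\right) \left(- \frac{1}{625}\right)\right)^{2} = \left(\left(-10\right) \left(- \frac{1}{625}\right)\right)^{2} = \left(\frac{2}{125}\right)^{2} = \frac{4}{15625}$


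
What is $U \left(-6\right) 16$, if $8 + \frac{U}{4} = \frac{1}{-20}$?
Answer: $\frac{15456}{5} \approx 3091.2$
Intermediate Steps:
$U = - \frac{161}{5}$ ($U = -32 + \frac{4}{-20} = -32 + 4 \left(- \frac{1}{20}\right) = -32 - \frac{1}{5} = - \frac{161}{5} \approx -32.2$)
$U \left(-6\right) 16 = \left(- \frac{161}{5}\right) \left(-6\right) 16 = \frac{966}{5} \cdot 16 = \frac{15456}{5}$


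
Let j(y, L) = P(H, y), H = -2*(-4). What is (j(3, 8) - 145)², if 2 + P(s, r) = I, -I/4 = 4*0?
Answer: 21609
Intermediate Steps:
I = 0 (I = -16*0 = -4*0 = 0)
H = 8
P(s, r) = -2 (P(s, r) = -2 + 0 = -2)
j(y, L) = -2
(j(3, 8) - 145)² = (-2 - 145)² = (-147)² = 21609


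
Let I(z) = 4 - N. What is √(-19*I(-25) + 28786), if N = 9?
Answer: 3*√3209 ≈ 169.94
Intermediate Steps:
I(z) = -5 (I(z) = 4 - 1*9 = 4 - 9 = -5)
√(-19*I(-25) + 28786) = √(-19*(-5) + 28786) = √(95 + 28786) = √28881 = 3*√3209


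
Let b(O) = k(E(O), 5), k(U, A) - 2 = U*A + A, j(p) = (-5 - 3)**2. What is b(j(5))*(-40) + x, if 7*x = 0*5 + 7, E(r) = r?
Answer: -13079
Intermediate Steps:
j(p) = 64 (j(p) = (-8)**2 = 64)
k(U, A) = 2 + A + A*U (k(U, A) = 2 + (U*A + A) = 2 + (A*U + A) = 2 + (A + A*U) = 2 + A + A*U)
b(O) = 7 + 5*O (b(O) = 2 + 5 + 5*O = 7 + 5*O)
x = 1 (x = (0*5 + 7)/7 = (0 + 7)/7 = (1/7)*7 = 1)
b(j(5))*(-40) + x = (7 + 5*64)*(-40) + 1 = (7 + 320)*(-40) + 1 = 327*(-40) + 1 = -13080 + 1 = -13079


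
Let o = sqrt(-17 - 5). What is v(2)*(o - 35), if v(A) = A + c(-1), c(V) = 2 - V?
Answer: -175 + 5*I*sqrt(22) ≈ -175.0 + 23.452*I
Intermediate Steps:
v(A) = 3 + A (v(A) = A + (2 - 1*(-1)) = A + (2 + 1) = A + 3 = 3 + A)
o = I*sqrt(22) (o = sqrt(-22) = I*sqrt(22) ≈ 4.6904*I)
v(2)*(o - 35) = (3 + 2)*(I*sqrt(22) - 35) = 5*(-35 + I*sqrt(22)) = -175 + 5*I*sqrt(22)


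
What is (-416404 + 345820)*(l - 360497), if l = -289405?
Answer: 45872682768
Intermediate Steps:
(-416404 + 345820)*(l - 360497) = (-416404 + 345820)*(-289405 - 360497) = -70584*(-649902) = 45872682768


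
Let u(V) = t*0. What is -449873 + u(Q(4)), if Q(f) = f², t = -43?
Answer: -449873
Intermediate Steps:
u(V) = 0 (u(V) = -43*0 = 0)
-449873 + u(Q(4)) = -449873 + 0 = -449873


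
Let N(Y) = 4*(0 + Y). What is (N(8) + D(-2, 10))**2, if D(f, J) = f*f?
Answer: 1296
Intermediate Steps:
N(Y) = 4*Y
D(f, J) = f**2
(N(8) + D(-2, 10))**2 = (4*8 + (-2)**2)**2 = (32 + 4)**2 = 36**2 = 1296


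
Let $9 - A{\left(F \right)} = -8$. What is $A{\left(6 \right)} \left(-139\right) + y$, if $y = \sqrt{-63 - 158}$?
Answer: $-2363 + i \sqrt{221} \approx -2363.0 + 14.866 i$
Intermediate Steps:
$y = i \sqrt{221}$ ($y = \sqrt{-221} = i \sqrt{221} \approx 14.866 i$)
$A{\left(F \right)} = 17$ ($A{\left(F \right)} = 9 - -8 = 9 + 8 = 17$)
$A{\left(6 \right)} \left(-139\right) + y = 17 \left(-139\right) + i \sqrt{221} = -2363 + i \sqrt{221}$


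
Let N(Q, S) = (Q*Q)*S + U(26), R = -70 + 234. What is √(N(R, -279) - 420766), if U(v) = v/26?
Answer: I*√7924749 ≈ 2815.1*I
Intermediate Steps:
R = 164
U(v) = v/26 (U(v) = v*(1/26) = v/26)
N(Q, S) = 1 + S*Q² (N(Q, S) = (Q*Q)*S + (1/26)*26 = Q²*S + 1 = S*Q² + 1 = 1 + S*Q²)
√(N(R, -279) - 420766) = √((1 - 279*164²) - 420766) = √((1 - 279*26896) - 420766) = √((1 - 7503984) - 420766) = √(-7503983 - 420766) = √(-7924749) = I*√7924749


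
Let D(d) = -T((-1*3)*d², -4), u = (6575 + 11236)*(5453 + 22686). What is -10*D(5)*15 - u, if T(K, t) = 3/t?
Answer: -1002367683/2 ≈ -5.0118e+8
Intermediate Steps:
u = 501183729 (u = 17811*28139 = 501183729)
D(d) = ¾ (D(d) = -3/(-4) = -3*(-1)/4 = -1*(-¾) = ¾)
-10*D(5)*15 - u = -10*¾*15 - 1*501183729 = -15/2*15 - 501183729 = -225/2 - 501183729 = -1002367683/2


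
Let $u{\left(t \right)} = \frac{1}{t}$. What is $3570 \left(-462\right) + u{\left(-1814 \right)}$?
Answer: $- \frac{2991902761}{1814} \approx -1.6493 \cdot 10^{6}$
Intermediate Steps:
$3570 \left(-462\right) + u{\left(-1814 \right)} = 3570 \left(-462\right) + \frac{1}{-1814} = -1649340 - \frac{1}{1814} = - \frac{2991902761}{1814}$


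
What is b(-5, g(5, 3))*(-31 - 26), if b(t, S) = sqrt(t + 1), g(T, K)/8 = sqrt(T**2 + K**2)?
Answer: -114*I ≈ -114.0*I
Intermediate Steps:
g(T, K) = 8*sqrt(K**2 + T**2) (g(T, K) = 8*sqrt(T**2 + K**2) = 8*sqrt(K**2 + T**2))
b(t, S) = sqrt(1 + t)
b(-5, g(5, 3))*(-31 - 26) = sqrt(1 - 5)*(-31 - 26) = sqrt(-4)*(-57) = (2*I)*(-57) = -114*I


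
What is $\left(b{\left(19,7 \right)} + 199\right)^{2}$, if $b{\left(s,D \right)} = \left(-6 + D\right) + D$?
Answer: $42849$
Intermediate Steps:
$b{\left(s,D \right)} = -6 + 2 D$
$\left(b{\left(19,7 \right)} + 199\right)^{2} = \left(\left(-6 + 2 \cdot 7\right) + 199\right)^{2} = \left(\left(-6 + 14\right) + 199\right)^{2} = \left(8 + 199\right)^{2} = 207^{2} = 42849$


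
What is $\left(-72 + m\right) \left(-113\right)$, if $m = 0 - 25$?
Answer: $10961$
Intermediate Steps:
$m = -25$ ($m = 0 - 25 = -25$)
$\left(-72 + m\right) \left(-113\right) = \left(-72 - 25\right) \left(-113\right) = \left(-97\right) \left(-113\right) = 10961$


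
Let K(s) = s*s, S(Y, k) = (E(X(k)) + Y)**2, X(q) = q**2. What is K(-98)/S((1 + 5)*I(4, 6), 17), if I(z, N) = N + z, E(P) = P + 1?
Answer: 49/625 ≈ 0.078400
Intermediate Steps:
E(P) = 1 + P
S(Y, k) = (1 + Y + k**2)**2 (S(Y, k) = ((1 + k**2) + Y)**2 = (1 + Y + k**2)**2)
K(s) = s**2
K(-98)/S((1 + 5)*I(4, 6), 17) = (-98)**2/((1 + (1 + 5)*(6 + 4) + 17**2)**2) = 9604/((1 + 6*10 + 289)**2) = 9604/((1 + 60 + 289)**2) = 9604/(350**2) = 9604/122500 = 9604*(1/122500) = 49/625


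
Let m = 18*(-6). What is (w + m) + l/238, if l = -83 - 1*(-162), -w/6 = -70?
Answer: 74335/238 ≈ 312.33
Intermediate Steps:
w = 420 (w = -6*(-70) = 420)
m = -108
l = 79 (l = -83 + 162 = 79)
(w + m) + l/238 = (420 - 108) + 79/238 = 312 + 79*(1/238) = 312 + 79/238 = 74335/238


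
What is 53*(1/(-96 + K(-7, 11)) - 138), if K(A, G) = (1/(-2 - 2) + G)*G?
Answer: -650734/89 ≈ -7311.6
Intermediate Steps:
K(A, G) = G*(-¼ + G) (K(A, G) = (1/(-4) + G)*G = (-¼ + G)*G = G*(-¼ + G))
53*(1/(-96 + K(-7, 11)) - 138) = 53*(1/(-96 + 11*(-¼ + 11)) - 138) = 53*(1/(-96 + 11*(43/4)) - 138) = 53*(1/(-96 + 473/4) - 138) = 53*(1/(89/4) - 138) = 53*(4/89 - 138) = 53*(-12278/89) = -650734/89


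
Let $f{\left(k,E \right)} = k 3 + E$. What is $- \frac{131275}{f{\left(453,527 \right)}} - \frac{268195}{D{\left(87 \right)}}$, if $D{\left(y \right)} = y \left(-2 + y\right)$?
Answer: $- \frac{295318879}{2789394} \approx -105.87$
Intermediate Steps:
$f{\left(k,E \right)} = E + 3 k$ ($f{\left(k,E \right)} = 3 k + E = E + 3 k$)
$- \frac{131275}{f{\left(453,527 \right)}} - \frac{268195}{D{\left(87 \right)}} = - \frac{131275}{527 + 3 \cdot 453} - \frac{268195}{87 \left(-2 + 87\right)} = - \frac{131275}{527 + 1359} - \frac{268195}{87 \cdot 85} = - \frac{131275}{1886} - \frac{268195}{7395} = \left(-131275\right) \frac{1}{1886} - \frac{53639}{1479} = - \frac{131275}{1886} - \frac{53639}{1479} = - \frac{295318879}{2789394}$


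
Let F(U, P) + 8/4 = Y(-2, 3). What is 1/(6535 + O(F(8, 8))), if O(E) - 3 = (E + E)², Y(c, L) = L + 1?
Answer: 1/6554 ≈ 0.00015258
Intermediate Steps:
Y(c, L) = 1 + L
F(U, P) = 2 (F(U, P) = -2 + (1 + 3) = -2 + 4 = 2)
O(E) = 3 + 4*E² (O(E) = 3 + (E + E)² = 3 + (2*E)² = 3 + 4*E²)
1/(6535 + O(F(8, 8))) = 1/(6535 + (3 + 4*2²)) = 1/(6535 + (3 + 4*4)) = 1/(6535 + (3 + 16)) = 1/(6535 + 19) = 1/6554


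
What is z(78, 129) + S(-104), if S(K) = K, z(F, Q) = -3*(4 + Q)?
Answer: -503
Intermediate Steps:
z(F, Q) = -12 - 3*Q
z(78, 129) + S(-104) = (-12 - 3*129) - 104 = (-12 - 387) - 104 = -399 - 104 = -503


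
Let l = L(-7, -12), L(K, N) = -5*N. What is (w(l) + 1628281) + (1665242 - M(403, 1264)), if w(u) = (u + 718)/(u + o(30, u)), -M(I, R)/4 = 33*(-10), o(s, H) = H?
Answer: 197532569/60 ≈ 3.2922e+6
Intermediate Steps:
M(I, R) = 1320 (M(I, R) = -132*(-10) = -4*(-330) = 1320)
l = 60 (l = -5*(-12) = 60)
w(u) = (718 + u)/(2*u) (w(u) = (u + 718)/(u + u) = (718 + u)/((2*u)) = (718 + u)*(1/(2*u)) = (718 + u)/(2*u))
(w(l) + 1628281) + (1665242 - M(403, 1264)) = ((1/2)*(718 + 60)/60 + 1628281) + (1665242 - 1*1320) = ((1/2)*(1/60)*778 + 1628281) + (1665242 - 1320) = (389/60 + 1628281) + 1663922 = 97697249/60 + 1663922 = 197532569/60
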